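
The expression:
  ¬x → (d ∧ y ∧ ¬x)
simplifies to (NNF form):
x ∨ (d ∧ y)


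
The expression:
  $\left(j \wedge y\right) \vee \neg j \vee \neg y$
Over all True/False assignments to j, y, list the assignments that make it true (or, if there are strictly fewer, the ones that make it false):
is always true.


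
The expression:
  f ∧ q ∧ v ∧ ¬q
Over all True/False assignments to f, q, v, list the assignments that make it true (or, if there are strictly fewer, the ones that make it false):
is never true.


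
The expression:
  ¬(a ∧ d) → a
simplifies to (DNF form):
a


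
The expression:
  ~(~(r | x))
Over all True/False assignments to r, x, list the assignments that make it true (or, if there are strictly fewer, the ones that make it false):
is false only for:
  r=False, x=False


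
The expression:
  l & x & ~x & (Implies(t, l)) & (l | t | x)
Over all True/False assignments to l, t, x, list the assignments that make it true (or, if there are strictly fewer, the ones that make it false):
is never true.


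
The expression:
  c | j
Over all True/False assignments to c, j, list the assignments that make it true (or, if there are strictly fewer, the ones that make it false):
is false only for:
  c=False, j=False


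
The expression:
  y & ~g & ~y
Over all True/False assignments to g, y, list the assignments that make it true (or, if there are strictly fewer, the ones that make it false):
is never true.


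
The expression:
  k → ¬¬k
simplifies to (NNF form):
True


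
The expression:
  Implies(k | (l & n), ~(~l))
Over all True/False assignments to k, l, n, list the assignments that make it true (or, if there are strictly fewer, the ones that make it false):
is false only for:
  k=True, l=False, n=False;
  k=True, l=False, n=True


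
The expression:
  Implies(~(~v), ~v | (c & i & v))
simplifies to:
~v | (c & i)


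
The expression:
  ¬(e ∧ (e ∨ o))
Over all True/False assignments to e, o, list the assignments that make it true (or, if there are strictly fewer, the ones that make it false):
is true only for:
  e=False, o=False;
  e=False, o=True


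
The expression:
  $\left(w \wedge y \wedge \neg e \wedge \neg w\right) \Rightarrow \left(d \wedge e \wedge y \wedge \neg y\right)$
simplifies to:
$\text{True}$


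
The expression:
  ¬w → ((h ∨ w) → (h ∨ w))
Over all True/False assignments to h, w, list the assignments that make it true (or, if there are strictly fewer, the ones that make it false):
is always true.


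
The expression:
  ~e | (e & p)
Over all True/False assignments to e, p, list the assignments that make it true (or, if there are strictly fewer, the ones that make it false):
is false only for:
  e=True, p=False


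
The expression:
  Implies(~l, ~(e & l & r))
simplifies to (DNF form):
True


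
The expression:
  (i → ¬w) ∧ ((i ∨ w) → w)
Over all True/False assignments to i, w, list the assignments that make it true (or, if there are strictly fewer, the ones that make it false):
is true only for:
  i=False, w=False;
  i=False, w=True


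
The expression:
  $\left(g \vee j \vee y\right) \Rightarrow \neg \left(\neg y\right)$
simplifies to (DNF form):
$y \vee \left(\neg g \wedge \neg j\right)$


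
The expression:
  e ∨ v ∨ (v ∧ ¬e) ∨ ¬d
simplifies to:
e ∨ v ∨ ¬d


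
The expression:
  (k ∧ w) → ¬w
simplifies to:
¬k ∨ ¬w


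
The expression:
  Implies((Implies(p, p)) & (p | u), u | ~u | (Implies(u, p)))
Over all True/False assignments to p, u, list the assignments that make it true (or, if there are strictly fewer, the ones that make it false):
is always true.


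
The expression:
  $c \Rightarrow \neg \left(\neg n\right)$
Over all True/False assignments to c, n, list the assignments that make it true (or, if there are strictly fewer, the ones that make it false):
is false only for:
  c=True, n=False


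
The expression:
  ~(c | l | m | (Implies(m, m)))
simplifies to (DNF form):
False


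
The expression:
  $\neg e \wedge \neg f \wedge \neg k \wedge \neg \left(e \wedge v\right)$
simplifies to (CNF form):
$\neg e \wedge \neg f \wedge \neg k$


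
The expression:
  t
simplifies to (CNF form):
t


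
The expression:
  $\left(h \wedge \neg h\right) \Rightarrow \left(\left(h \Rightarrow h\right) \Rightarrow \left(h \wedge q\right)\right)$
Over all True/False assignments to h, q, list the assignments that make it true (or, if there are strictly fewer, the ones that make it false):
is always true.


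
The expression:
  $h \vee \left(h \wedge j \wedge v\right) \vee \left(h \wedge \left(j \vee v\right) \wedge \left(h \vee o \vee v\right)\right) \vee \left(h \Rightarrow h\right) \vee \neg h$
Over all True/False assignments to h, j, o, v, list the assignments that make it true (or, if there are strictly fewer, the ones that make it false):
is always true.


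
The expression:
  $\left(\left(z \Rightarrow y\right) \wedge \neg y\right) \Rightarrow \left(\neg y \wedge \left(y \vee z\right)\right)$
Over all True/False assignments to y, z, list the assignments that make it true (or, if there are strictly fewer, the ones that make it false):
is false only for:
  y=False, z=False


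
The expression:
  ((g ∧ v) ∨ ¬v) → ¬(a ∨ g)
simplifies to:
¬g ∧ (v ∨ ¬a)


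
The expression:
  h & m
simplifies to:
h & m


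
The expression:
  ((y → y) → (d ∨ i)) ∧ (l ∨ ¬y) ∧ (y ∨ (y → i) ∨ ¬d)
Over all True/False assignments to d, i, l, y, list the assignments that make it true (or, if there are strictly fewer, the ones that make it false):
is false only for:
  d=False, i=False, l=False, y=False;
  d=False, i=False, l=False, y=True;
  d=False, i=False, l=True, y=False;
  d=False, i=False, l=True, y=True;
  d=False, i=True, l=False, y=True;
  d=True, i=False, l=False, y=True;
  d=True, i=True, l=False, y=True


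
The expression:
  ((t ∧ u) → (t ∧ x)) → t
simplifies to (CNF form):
t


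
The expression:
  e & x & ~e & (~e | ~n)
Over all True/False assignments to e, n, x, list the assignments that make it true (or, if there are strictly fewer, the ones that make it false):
is never true.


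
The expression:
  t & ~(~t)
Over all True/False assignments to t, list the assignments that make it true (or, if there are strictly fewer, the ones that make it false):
is true only for:
  t=True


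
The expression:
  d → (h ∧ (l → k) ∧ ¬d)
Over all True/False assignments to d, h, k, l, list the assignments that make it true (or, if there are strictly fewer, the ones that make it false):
is true only for:
  d=False, h=False, k=False, l=False;
  d=False, h=False, k=False, l=True;
  d=False, h=False, k=True, l=False;
  d=False, h=False, k=True, l=True;
  d=False, h=True, k=False, l=False;
  d=False, h=True, k=False, l=True;
  d=False, h=True, k=True, l=False;
  d=False, h=True, k=True, l=True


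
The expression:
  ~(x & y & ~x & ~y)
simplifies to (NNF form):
True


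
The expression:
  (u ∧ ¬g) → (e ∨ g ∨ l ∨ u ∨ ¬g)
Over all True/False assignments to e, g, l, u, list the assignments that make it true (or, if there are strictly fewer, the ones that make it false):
is always true.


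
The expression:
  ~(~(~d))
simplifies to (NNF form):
~d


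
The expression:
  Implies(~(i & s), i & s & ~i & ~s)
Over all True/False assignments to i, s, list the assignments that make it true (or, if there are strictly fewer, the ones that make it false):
is true only for:
  i=True, s=True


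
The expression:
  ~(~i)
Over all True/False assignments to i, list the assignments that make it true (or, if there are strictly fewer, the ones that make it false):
is true only for:
  i=True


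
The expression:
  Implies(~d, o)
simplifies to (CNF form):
d | o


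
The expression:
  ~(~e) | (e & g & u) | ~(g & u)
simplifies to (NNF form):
e | ~g | ~u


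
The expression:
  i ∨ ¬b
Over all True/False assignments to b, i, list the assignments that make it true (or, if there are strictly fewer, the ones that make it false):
is false only for:
  b=True, i=False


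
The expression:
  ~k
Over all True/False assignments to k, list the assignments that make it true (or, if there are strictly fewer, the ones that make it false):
is true only for:
  k=False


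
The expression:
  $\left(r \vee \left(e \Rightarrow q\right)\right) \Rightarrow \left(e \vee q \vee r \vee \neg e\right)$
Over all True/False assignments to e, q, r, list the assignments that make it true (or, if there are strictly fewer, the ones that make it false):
is always true.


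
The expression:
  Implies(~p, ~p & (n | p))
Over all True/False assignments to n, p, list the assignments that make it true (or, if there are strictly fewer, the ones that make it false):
is false only for:
  n=False, p=False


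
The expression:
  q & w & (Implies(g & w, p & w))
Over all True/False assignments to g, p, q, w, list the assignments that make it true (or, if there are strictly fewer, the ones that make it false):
is true only for:
  g=False, p=False, q=True, w=True;
  g=False, p=True, q=True, w=True;
  g=True, p=True, q=True, w=True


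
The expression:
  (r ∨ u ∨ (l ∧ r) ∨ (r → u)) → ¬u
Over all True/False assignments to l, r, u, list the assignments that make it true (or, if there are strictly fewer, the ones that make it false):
is true only for:
  l=False, r=False, u=False;
  l=False, r=True, u=False;
  l=True, r=False, u=False;
  l=True, r=True, u=False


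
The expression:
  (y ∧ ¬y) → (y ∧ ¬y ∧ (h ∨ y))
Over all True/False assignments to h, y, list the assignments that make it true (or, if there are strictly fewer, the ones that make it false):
is always true.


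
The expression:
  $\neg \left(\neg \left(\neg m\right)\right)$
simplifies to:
$\neg m$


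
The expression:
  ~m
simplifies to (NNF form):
~m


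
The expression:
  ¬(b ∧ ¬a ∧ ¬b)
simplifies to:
True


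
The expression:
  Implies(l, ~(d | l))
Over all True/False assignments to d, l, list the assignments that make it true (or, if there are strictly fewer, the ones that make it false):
is true only for:
  d=False, l=False;
  d=True, l=False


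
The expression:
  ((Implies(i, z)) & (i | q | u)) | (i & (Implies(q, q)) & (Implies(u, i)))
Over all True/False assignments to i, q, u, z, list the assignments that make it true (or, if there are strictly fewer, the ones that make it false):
is false only for:
  i=False, q=False, u=False, z=False;
  i=False, q=False, u=False, z=True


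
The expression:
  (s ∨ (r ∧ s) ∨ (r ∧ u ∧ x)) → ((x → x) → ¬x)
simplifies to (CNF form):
(¬s ∨ ¬x) ∧ (¬r ∨ ¬u ∨ ¬x)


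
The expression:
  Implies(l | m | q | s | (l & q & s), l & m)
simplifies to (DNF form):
(l & m) | (~l & ~m & ~q & ~s)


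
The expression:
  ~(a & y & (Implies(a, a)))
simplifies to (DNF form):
~a | ~y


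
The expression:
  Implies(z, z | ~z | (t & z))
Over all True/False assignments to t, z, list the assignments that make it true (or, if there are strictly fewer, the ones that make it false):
is always true.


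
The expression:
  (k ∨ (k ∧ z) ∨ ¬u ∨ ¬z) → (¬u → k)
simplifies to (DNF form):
k ∨ u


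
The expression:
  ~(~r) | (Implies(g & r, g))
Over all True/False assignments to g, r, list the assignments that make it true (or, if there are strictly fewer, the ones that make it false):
is always true.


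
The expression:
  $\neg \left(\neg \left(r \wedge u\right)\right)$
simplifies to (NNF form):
$r \wedge u$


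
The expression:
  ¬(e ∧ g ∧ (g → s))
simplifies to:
¬e ∨ ¬g ∨ ¬s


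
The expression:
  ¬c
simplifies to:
¬c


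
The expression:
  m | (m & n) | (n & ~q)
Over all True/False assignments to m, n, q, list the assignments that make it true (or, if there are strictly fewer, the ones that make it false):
is false only for:
  m=False, n=False, q=False;
  m=False, n=False, q=True;
  m=False, n=True, q=True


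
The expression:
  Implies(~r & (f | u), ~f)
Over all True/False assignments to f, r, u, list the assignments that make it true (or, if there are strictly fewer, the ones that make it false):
is false only for:
  f=True, r=False, u=False;
  f=True, r=False, u=True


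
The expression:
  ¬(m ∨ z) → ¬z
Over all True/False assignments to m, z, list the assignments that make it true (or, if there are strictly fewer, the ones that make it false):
is always true.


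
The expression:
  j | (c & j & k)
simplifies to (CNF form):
j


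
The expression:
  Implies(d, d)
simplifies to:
True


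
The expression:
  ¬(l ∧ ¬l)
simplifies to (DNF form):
True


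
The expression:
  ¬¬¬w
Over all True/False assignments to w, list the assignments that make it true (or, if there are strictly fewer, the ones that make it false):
is true only for:
  w=False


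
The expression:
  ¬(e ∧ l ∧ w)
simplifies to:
¬e ∨ ¬l ∨ ¬w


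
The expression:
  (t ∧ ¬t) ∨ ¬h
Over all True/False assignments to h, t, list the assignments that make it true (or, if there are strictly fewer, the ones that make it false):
is true only for:
  h=False, t=False;
  h=False, t=True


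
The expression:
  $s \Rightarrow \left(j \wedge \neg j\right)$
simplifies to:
$\neg s$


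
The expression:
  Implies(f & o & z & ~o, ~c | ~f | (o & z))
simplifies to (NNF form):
True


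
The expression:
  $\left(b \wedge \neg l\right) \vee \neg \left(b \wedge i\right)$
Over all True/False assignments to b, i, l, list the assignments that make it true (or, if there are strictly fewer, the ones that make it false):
is false only for:
  b=True, i=True, l=True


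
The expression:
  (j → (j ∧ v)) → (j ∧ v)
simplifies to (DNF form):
j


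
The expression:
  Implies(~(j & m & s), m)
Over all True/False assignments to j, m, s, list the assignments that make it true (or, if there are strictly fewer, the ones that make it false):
is true only for:
  j=False, m=True, s=False;
  j=False, m=True, s=True;
  j=True, m=True, s=False;
  j=True, m=True, s=True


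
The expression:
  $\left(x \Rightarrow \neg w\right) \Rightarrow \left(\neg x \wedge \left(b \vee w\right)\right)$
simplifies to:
$w \vee \left(b \wedge \neg x\right)$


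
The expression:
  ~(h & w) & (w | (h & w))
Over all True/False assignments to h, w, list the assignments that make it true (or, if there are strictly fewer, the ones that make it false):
is true only for:
  h=False, w=True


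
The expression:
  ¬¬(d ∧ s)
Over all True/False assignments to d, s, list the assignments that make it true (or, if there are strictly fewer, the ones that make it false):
is true only for:
  d=True, s=True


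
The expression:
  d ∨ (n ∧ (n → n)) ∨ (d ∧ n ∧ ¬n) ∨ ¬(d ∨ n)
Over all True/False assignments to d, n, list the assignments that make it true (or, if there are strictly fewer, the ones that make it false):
is always true.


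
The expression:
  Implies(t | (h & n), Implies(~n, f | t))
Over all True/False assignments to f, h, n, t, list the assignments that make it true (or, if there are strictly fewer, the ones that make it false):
is always true.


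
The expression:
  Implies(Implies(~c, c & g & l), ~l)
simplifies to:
~c | ~l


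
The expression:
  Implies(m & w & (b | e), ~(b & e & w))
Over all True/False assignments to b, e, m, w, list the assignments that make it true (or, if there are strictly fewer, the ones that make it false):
is false only for:
  b=True, e=True, m=True, w=True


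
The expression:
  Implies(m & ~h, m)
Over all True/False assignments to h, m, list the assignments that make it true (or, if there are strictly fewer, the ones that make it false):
is always true.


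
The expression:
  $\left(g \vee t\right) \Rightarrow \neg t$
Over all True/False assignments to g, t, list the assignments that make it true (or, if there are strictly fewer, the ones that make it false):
is true only for:
  g=False, t=False;
  g=True, t=False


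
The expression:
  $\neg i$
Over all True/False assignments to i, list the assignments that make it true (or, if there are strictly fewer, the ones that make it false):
is true only for:
  i=False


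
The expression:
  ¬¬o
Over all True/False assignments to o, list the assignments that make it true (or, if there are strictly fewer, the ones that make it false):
is true only for:
  o=True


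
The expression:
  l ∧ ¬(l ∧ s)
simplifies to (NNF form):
l ∧ ¬s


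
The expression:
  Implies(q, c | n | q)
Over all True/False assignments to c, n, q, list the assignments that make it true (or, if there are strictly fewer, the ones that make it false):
is always true.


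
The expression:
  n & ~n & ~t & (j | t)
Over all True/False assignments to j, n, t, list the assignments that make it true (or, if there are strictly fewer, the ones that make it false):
is never true.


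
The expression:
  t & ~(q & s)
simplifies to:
t & (~q | ~s)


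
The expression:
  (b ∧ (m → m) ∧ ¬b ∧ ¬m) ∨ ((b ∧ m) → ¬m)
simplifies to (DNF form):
¬b ∨ ¬m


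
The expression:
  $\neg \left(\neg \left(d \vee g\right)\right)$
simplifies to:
$d \vee g$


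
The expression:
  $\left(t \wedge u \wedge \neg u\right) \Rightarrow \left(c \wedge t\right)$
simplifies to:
$\text{True}$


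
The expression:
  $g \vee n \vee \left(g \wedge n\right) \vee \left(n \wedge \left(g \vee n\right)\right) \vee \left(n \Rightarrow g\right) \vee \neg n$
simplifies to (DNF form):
$\text{True}$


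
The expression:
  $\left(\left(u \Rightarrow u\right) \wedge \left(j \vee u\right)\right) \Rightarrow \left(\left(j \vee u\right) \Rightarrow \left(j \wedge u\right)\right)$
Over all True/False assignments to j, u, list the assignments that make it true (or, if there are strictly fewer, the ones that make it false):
is true only for:
  j=False, u=False;
  j=True, u=True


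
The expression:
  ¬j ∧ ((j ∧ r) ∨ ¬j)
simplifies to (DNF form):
¬j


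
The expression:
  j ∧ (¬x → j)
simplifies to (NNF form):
j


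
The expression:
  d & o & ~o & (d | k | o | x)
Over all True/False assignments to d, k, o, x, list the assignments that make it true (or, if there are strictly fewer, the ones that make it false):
is never true.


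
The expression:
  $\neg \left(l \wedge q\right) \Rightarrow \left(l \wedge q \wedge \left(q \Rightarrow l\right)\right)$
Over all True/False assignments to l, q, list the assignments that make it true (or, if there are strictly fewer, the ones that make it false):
is true only for:
  l=True, q=True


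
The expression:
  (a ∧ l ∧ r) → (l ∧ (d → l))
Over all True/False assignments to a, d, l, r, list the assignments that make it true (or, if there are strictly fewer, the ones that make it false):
is always true.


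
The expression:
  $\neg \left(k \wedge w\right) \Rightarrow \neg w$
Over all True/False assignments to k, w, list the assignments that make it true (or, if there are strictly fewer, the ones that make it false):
is false only for:
  k=False, w=True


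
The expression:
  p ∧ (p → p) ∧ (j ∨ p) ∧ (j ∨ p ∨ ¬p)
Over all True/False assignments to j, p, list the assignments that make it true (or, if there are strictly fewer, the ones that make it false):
is true only for:
  j=False, p=True;
  j=True, p=True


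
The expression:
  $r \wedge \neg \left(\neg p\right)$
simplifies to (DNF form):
$p \wedge r$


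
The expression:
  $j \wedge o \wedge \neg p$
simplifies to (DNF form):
$j \wedge o \wedge \neg p$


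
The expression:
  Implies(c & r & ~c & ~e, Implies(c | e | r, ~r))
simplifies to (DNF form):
True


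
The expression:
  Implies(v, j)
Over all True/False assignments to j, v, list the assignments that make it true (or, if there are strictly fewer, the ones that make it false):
is false only for:
  j=False, v=True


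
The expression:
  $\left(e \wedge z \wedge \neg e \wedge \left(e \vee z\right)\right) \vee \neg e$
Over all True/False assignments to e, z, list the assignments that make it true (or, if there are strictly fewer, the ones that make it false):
is true only for:
  e=False, z=False;
  e=False, z=True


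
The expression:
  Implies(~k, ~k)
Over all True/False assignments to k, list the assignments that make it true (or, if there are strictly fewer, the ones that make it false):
is always true.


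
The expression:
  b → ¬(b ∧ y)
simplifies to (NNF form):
¬b ∨ ¬y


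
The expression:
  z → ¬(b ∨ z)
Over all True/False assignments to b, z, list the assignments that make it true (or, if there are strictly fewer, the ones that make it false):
is true only for:
  b=False, z=False;
  b=True, z=False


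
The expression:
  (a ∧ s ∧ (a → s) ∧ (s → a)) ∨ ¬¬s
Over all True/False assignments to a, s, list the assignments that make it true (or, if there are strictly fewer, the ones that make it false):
is true only for:
  a=False, s=True;
  a=True, s=True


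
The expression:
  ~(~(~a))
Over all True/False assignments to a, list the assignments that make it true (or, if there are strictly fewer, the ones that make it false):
is true only for:
  a=False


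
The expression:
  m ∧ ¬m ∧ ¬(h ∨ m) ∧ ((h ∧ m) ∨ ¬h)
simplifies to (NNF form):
False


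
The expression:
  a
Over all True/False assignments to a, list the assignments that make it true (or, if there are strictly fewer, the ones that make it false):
is true only for:
  a=True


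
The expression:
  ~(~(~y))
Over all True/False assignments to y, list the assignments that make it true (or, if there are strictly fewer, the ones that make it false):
is true only for:
  y=False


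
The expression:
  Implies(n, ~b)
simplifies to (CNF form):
~b | ~n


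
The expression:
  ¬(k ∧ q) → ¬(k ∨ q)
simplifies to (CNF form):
(k ∨ ¬q) ∧ (q ∨ ¬k)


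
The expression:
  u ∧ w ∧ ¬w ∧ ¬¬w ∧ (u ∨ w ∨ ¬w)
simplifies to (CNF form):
False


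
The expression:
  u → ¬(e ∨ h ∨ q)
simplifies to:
(¬e ∧ ¬h ∧ ¬q) ∨ ¬u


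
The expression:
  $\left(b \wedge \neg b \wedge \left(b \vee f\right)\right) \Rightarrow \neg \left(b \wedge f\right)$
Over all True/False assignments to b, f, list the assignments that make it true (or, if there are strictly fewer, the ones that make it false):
is always true.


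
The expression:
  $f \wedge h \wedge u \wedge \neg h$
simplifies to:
$\text{False}$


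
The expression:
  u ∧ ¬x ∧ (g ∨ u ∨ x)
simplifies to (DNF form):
u ∧ ¬x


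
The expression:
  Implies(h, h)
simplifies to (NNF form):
True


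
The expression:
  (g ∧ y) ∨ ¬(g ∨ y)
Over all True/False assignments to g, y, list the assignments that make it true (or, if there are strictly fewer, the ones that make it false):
is true only for:
  g=False, y=False;
  g=True, y=True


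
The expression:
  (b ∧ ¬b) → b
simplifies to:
True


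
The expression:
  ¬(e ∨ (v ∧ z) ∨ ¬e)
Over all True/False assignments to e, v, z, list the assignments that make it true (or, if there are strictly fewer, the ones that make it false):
is never true.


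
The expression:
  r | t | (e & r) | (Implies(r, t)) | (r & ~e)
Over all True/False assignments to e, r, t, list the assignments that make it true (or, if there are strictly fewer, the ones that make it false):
is always true.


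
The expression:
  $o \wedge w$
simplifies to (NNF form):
$o \wedge w$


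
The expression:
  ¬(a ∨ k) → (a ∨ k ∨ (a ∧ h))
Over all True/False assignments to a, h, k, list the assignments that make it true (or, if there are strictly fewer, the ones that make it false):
is false only for:
  a=False, h=False, k=False;
  a=False, h=True, k=False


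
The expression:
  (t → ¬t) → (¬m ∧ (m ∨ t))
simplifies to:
t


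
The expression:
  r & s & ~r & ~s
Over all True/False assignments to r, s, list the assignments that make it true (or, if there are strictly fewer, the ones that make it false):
is never true.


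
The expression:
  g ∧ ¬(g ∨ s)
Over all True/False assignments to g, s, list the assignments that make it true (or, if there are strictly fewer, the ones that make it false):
is never true.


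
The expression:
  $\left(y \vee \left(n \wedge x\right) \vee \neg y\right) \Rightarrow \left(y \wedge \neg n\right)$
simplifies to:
$y \wedge \neg n$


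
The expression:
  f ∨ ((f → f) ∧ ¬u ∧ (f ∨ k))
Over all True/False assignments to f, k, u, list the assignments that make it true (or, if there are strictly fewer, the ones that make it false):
is false only for:
  f=False, k=False, u=False;
  f=False, k=False, u=True;
  f=False, k=True, u=True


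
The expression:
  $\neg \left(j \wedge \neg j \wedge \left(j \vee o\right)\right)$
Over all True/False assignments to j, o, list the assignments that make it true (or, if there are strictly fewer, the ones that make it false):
is always true.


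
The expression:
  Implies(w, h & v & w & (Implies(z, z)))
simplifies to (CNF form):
(h | ~w) & (v | ~w)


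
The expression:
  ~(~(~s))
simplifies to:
~s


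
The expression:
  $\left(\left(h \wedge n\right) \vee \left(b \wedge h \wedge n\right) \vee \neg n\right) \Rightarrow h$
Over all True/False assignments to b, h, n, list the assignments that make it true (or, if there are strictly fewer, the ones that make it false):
is false only for:
  b=False, h=False, n=False;
  b=True, h=False, n=False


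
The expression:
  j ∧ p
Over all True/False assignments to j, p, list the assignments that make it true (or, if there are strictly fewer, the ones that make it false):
is true only for:
  j=True, p=True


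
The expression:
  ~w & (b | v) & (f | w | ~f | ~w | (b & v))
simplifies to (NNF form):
~w & (b | v)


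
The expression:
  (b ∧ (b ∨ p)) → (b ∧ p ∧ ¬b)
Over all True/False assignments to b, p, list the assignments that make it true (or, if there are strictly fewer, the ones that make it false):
is true only for:
  b=False, p=False;
  b=False, p=True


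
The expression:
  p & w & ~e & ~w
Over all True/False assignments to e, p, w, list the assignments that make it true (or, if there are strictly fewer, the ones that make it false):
is never true.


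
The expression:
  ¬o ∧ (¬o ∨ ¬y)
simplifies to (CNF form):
¬o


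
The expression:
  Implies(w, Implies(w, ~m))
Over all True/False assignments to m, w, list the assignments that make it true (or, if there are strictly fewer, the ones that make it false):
is false only for:
  m=True, w=True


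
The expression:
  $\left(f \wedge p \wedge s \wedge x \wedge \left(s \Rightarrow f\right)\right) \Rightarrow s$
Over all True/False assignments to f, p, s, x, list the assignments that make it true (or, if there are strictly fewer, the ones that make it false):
is always true.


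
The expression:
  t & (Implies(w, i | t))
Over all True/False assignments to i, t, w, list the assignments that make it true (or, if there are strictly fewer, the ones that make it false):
is true only for:
  i=False, t=True, w=False;
  i=False, t=True, w=True;
  i=True, t=True, w=False;
  i=True, t=True, w=True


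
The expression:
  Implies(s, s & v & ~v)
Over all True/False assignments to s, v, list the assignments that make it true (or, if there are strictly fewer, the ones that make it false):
is true only for:
  s=False, v=False;
  s=False, v=True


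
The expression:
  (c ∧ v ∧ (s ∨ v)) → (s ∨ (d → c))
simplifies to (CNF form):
True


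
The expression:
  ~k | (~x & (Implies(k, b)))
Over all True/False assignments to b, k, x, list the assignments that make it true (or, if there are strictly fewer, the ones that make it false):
is false only for:
  b=False, k=True, x=False;
  b=False, k=True, x=True;
  b=True, k=True, x=True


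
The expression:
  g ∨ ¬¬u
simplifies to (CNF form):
g ∨ u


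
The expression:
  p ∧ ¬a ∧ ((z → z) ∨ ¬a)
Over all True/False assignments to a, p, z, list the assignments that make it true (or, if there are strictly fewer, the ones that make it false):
is true only for:
  a=False, p=True, z=False;
  a=False, p=True, z=True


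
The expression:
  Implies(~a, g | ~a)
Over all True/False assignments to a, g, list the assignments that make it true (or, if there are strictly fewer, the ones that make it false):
is always true.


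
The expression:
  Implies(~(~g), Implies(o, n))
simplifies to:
n | ~g | ~o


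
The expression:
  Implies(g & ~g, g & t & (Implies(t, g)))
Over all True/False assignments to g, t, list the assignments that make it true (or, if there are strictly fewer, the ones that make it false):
is always true.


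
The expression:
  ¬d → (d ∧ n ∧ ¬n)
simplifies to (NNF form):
d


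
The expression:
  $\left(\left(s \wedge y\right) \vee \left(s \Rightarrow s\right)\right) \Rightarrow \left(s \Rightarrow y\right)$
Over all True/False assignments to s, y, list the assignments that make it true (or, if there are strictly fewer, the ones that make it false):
is false only for:
  s=True, y=False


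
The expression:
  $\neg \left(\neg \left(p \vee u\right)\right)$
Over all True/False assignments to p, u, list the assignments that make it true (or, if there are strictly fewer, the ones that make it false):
is false only for:
  p=False, u=False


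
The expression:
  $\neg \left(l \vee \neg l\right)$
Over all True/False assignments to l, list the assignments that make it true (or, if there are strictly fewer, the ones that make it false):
is never true.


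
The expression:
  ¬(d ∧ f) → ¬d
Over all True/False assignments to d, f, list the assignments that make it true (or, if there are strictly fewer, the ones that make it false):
is false only for:
  d=True, f=False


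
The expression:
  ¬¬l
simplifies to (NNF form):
l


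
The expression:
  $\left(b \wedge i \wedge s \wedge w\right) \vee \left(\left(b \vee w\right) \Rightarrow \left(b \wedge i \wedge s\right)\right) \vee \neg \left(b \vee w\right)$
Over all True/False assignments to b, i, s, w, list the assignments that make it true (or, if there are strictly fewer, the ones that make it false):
is true only for:
  b=False, i=False, s=False, w=False;
  b=False, i=False, s=True, w=False;
  b=False, i=True, s=False, w=False;
  b=False, i=True, s=True, w=False;
  b=True, i=True, s=True, w=False;
  b=True, i=True, s=True, w=True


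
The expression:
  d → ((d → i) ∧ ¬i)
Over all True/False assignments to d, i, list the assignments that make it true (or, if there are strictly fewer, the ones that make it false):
is true only for:
  d=False, i=False;
  d=False, i=True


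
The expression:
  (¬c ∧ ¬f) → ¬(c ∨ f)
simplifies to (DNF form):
True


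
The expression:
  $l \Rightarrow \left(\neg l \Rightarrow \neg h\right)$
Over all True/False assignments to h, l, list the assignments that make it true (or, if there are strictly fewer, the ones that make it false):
is always true.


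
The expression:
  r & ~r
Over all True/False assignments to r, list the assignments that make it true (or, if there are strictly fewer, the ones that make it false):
is never true.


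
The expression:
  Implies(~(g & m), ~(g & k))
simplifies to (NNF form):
m | ~g | ~k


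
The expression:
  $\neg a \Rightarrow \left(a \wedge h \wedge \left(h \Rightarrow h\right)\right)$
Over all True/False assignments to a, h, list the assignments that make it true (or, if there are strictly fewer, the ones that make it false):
is true only for:
  a=True, h=False;
  a=True, h=True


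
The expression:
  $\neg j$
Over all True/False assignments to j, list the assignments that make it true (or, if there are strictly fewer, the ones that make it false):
is true only for:
  j=False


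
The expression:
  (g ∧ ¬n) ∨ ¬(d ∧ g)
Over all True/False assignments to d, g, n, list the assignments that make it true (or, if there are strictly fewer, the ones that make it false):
is false only for:
  d=True, g=True, n=True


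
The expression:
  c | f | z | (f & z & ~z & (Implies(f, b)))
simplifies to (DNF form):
c | f | z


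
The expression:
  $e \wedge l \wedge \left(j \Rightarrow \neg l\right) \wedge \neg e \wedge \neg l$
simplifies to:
$\text{False}$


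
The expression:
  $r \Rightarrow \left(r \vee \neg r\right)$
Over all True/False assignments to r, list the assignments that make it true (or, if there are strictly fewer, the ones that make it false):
is always true.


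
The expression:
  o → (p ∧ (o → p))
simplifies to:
p ∨ ¬o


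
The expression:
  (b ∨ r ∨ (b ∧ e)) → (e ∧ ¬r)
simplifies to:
¬r ∧ (e ∨ ¬b)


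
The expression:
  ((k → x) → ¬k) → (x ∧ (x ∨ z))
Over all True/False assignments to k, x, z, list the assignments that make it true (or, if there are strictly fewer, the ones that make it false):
is true only for:
  k=False, x=True, z=False;
  k=False, x=True, z=True;
  k=True, x=True, z=False;
  k=True, x=True, z=True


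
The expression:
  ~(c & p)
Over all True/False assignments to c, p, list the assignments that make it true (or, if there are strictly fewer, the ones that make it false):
is false only for:
  c=True, p=True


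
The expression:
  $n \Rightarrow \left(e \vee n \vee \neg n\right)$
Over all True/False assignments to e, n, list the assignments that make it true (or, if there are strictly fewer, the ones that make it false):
is always true.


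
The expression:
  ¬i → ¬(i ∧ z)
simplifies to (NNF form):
True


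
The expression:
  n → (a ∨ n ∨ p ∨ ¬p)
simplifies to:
True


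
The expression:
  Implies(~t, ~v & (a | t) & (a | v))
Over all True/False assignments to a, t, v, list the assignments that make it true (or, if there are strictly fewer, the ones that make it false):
is false only for:
  a=False, t=False, v=False;
  a=False, t=False, v=True;
  a=True, t=False, v=True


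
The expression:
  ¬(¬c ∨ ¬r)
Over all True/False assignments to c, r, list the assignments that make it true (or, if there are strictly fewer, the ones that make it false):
is true only for:
  c=True, r=True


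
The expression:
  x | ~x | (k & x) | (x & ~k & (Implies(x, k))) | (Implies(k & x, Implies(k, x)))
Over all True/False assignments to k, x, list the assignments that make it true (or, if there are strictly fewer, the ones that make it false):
is always true.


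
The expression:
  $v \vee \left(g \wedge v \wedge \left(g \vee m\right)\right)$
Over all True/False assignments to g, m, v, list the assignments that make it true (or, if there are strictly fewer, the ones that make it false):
is true only for:
  g=False, m=False, v=True;
  g=False, m=True, v=True;
  g=True, m=False, v=True;
  g=True, m=True, v=True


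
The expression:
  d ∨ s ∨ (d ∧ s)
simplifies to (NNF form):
d ∨ s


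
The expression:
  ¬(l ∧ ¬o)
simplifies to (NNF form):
o ∨ ¬l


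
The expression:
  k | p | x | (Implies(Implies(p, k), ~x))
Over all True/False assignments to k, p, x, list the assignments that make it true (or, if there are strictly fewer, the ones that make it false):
is always true.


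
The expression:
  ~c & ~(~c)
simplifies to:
False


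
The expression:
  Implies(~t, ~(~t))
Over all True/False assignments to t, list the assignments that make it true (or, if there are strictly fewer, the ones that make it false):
is true only for:
  t=True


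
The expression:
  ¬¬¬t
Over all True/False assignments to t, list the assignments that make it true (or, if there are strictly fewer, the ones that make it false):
is true only for:
  t=False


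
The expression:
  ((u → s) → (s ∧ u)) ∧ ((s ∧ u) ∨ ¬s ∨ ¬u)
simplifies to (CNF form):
u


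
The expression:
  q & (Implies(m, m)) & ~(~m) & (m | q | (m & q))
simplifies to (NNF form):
m & q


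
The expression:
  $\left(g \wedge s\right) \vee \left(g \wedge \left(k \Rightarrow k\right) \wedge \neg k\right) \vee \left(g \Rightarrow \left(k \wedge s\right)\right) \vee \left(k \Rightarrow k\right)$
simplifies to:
$\text{True}$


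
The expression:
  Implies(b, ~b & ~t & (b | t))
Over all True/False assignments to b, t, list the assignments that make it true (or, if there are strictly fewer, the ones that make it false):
is true only for:
  b=False, t=False;
  b=False, t=True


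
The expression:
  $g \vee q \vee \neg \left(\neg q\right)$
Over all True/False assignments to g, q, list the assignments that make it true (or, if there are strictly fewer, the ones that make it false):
is false only for:
  g=False, q=False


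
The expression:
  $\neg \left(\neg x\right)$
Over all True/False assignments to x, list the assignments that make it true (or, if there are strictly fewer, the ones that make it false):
is true only for:
  x=True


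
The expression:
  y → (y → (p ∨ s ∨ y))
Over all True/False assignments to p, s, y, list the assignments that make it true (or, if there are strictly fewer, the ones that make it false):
is always true.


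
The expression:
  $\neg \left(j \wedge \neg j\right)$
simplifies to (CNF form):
$\text{True}$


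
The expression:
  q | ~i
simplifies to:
q | ~i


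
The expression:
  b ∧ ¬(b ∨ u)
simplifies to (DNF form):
False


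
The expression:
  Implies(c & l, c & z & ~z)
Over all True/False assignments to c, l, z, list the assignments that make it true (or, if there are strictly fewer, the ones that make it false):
is false only for:
  c=True, l=True, z=False;
  c=True, l=True, z=True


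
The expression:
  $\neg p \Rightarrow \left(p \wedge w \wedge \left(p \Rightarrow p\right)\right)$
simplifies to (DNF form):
$p$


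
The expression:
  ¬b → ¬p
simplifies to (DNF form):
b ∨ ¬p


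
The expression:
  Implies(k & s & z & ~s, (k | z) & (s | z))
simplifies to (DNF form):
True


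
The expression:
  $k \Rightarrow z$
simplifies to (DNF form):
$z \vee \neg k$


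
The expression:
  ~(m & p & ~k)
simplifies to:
k | ~m | ~p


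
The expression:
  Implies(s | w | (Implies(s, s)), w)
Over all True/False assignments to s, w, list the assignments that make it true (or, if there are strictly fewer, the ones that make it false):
is true only for:
  s=False, w=True;
  s=True, w=True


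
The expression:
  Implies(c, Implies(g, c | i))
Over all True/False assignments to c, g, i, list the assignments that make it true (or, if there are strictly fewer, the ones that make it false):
is always true.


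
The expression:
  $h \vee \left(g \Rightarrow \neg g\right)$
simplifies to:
$h \vee \neg g$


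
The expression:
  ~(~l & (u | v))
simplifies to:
l | (~u & ~v)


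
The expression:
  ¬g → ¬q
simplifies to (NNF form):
g ∨ ¬q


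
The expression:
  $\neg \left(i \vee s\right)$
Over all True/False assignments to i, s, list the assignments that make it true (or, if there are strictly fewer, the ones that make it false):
is true only for:
  i=False, s=False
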